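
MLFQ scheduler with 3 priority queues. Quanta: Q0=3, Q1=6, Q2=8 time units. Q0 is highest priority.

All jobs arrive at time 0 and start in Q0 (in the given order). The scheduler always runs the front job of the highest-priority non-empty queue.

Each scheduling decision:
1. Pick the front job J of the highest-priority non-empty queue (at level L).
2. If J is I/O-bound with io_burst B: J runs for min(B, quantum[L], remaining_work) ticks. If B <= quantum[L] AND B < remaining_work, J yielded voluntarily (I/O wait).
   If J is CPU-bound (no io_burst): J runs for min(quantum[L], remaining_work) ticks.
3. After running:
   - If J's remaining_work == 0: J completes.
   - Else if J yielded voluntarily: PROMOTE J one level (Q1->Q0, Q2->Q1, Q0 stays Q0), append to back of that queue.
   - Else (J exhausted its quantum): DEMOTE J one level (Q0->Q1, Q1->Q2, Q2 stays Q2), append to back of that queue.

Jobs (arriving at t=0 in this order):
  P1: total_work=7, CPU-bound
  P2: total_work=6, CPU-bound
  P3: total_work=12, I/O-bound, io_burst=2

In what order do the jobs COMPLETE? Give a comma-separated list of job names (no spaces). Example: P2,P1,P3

Answer: P3,P1,P2

Derivation:
t=0-3: P1@Q0 runs 3, rem=4, quantum used, demote→Q1. Q0=[P2,P3] Q1=[P1] Q2=[]
t=3-6: P2@Q0 runs 3, rem=3, quantum used, demote→Q1. Q0=[P3] Q1=[P1,P2] Q2=[]
t=6-8: P3@Q0 runs 2, rem=10, I/O yield, promote→Q0. Q0=[P3] Q1=[P1,P2] Q2=[]
t=8-10: P3@Q0 runs 2, rem=8, I/O yield, promote→Q0. Q0=[P3] Q1=[P1,P2] Q2=[]
t=10-12: P3@Q0 runs 2, rem=6, I/O yield, promote→Q0. Q0=[P3] Q1=[P1,P2] Q2=[]
t=12-14: P3@Q0 runs 2, rem=4, I/O yield, promote→Q0. Q0=[P3] Q1=[P1,P2] Q2=[]
t=14-16: P3@Q0 runs 2, rem=2, I/O yield, promote→Q0. Q0=[P3] Q1=[P1,P2] Q2=[]
t=16-18: P3@Q0 runs 2, rem=0, completes. Q0=[] Q1=[P1,P2] Q2=[]
t=18-22: P1@Q1 runs 4, rem=0, completes. Q0=[] Q1=[P2] Q2=[]
t=22-25: P2@Q1 runs 3, rem=0, completes. Q0=[] Q1=[] Q2=[]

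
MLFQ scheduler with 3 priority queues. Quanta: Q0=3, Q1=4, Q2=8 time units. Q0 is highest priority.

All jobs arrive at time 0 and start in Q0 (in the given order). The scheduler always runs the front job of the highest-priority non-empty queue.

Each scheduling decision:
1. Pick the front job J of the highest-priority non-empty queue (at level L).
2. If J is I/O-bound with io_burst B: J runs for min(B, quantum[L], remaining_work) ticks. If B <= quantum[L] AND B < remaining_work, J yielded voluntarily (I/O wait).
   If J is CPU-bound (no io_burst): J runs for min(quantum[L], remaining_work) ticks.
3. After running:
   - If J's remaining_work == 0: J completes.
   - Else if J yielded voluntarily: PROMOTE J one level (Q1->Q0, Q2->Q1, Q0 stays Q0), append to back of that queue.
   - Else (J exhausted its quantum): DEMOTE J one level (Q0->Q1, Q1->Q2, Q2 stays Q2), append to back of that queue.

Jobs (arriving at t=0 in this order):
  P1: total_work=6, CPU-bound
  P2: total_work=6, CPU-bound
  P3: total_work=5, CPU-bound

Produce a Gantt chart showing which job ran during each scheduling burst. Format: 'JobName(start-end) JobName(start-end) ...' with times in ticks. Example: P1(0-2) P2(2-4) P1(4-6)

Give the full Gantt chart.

t=0-3: P1@Q0 runs 3, rem=3, quantum used, demote→Q1. Q0=[P2,P3] Q1=[P1] Q2=[]
t=3-6: P2@Q0 runs 3, rem=3, quantum used, demote→Q1. Q0=[P3] Q1=[P1,P2] Q2=[]
t=6-9: P3@Q0 runs 3, rem=2, quantum used, demote→Q1. Q0=[] Q1=[P1,P2,P3] Q2=[]
t=9-12: P1@Q1 runs 3, rem=0, completes. Q0=[] Q1=[P2,P3] Q2=[]
t=12-15: P2@Q1 runs 3, rem=0, completes. Q0=[] Q1=[P3] Q2=[]
t=15-17: P3@Q1 runs 2, rem=0, completes. Q0=[] Q1=[] Q2=[]

Answer: P1(0-3) P2(3-6) P3(6-9) P1(9-12) P2(12-15) P3(15-17)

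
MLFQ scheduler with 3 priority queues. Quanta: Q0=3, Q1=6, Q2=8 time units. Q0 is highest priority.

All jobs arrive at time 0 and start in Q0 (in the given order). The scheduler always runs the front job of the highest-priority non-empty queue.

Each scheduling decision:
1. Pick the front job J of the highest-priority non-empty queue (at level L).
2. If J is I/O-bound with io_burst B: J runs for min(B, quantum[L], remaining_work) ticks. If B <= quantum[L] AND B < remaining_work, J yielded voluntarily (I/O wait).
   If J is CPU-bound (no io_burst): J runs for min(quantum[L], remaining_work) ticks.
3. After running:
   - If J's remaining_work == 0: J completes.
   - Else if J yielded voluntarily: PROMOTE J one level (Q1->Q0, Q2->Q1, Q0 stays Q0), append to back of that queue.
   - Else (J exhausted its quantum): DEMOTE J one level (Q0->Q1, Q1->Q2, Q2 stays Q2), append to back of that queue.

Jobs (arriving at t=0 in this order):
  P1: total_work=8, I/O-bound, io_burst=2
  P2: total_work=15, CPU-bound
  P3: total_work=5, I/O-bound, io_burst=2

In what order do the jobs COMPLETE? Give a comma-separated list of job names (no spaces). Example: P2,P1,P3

t=0-2: P1@Q0 runs 2, rem=6, I/O yield, promote→Q0. Q0=[P2,P3,P1] Q1=[] Q2=[]
t=2-5: P2@Q0 runs 3, rem=12, quantum used, demote→Q1. Q0=[P3,P1] Q1=[P2] Q2=[]
t=5-7: P3@Q0 runs 2, rem=3, I/O yield, promote→Q0. Q0=[P1,P3] Q1=[P2] Q2=[]
t=7-9: P1@Q0 runs 2, rem=4, I/O yield, promote→Q0. Q0=[P3,P1] Q1=[P2] Q2=[]
t=9-11: P3@Q0 runs 2, rem=1, I/O yield, promote→Q0. Q0=[P1,P3] Q1=[P2] Q2=[]
t=11-13: P1@Q0 runs 2, rem=2, I/O yield, promote→Q0. Q0=[P3,P1] Q1=[P2] Q2=[]
t=13-14: P3@Q0 runs 1, rem=0, completes. Q0=[P1] Q1=[P2] Q2=[]
t=14-16: P1@Q0 runs 2, rem=0, completes. Q0=[] Q1=[P2] Q2=[]
t=16-22: P2@Q1 runs 6, rem=6, quantum used, demote→Q2. Q0=[] Q1=[] Q2=[P2]
t=22-28: P2@Q2 runs 6, rem=0, completes. Q0=[] Q1=[] Q2=[]

Answer: P3,P1,P2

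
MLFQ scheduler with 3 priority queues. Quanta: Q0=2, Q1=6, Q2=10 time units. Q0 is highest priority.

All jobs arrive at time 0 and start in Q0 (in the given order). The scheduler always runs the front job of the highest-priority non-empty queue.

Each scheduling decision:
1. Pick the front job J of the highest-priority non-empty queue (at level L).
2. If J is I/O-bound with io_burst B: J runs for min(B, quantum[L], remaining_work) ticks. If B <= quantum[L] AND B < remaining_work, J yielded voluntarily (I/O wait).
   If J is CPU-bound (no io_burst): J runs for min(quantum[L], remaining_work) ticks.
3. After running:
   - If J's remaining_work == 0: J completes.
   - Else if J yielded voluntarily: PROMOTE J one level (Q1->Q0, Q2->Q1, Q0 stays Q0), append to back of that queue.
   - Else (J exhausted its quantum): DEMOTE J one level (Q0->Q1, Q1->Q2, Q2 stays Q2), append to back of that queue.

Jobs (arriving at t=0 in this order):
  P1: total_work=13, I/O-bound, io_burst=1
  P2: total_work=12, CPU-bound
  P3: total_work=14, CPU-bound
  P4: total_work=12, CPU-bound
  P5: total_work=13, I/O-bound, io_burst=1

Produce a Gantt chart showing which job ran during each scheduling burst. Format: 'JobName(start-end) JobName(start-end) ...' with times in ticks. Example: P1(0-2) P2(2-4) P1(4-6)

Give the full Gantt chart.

Answer: P1(0-1) P2(1-3) P3(3-5) P4(5-7) P5(7-8) P1(8-9) P5(9-10) P1(10-11) P5(11-12) P1(12-13) P5(13-14) P1(14-15) P5(15-16) P1(16-17) P5(17-18) P1(18-19) P5(19-20) P1(20-21) P5(21-22) P1(22-23) P5(23-24) P1(24-25) P5(25-26) P1(26-27) P5(27-28) P1(28-29) P5(29-30) P1(30-31) P5(31-32) P2(32-38) P3(38-44) P4(44-50) P2(50-54) P3(54-60) P4(60-64)

Derivation:
t=0-1: P1@Q0 runs 1, rem=12, I/O yield, promote→Q0. Q0=[P2,P3,P4,P5,P1] Q1=[] Q2=[]
t=1-3: P2@Q0 runs 2, rem=10, quantum used, demote→Q1. Q0=[P3,P4,P5,P1] Q1=[P2] Q2=[]
t=3-5: P3@Q0 runs 2, rem=12, quantum used, demote→Q1. Q0=[P4,P5,P1] Q1=[P2,P3] Q2=[]
t=5-7: P4@Q0 runs 2, rem=10, quantum used, demote→Q1. Q0=[P5,P1] Q1=[P2,P3,P4] Q2=[]
t=7-8: P5@Q0 runs 1, rem=12, I/O yield, promote→Q0. Q0=[P1,P5] Q1=[P2,P3,P4] Q2=[]
t=8-9: P1@Q0 runs 1, rem=11, I/O yield, promote→Q0. Q0=[P5,P1] Q1=[P2,P3,P4] Q2=[]
t=9-10: P5@Q0 runs 1, rem=11, I/O yield, promote→Q0. Q0=[P1,P5] Q1=[P2,P3,P4] Q2=[]
t=10-11: P1@Q0 runs 1, rem=10, I/O yield, promote→Q0. Q0=[P5,P1] Q1=[P2,P3,P4] Q2=[]
t=11-12: P5@Q0 runs 1, rem=10, I/O yield, promote→Q0. Q0=[P1,P5] Q1=[P2,P3,P4] Q2=[]
t=12-13: P1@Q0 runs 1, rem=9, I/O yield, promote→Q0. Q0=[P5,P1] Q1=[P2,P3,P4] Q2=[]
t=13-14: P5@Q0 runs 1, rem=9, I/O yield, promote→Q0. Q0=[P1,P5] Q1=[P2,P3,P4] Q2=[]
t=14-15: P1@Q0 runs 1, rem=8, I/O yield, promote→Q0. Q0=[P5,P1] Q1=[P2,P3,P4] Q2=[]
t=15-16: P5@Q0 runs 1, rem=8, I/O yield, promote→Q0. Q0=[P1,P5] Q1=[P2,P3,P4] Q2=[]
t=16-17: P1@Q0 runs 1, rem=7, I/O yield, promote→Q0. Q0=[P5,P1] Q1=[P2,P3,P4] Q2=[]
t=17-18: P5@Q0 runs 1, rem=7, I/O yield, promote→Q0. Q0=[P1,P5] Q1=[P2,P3,P4] Q2=[]
t=18-19: P1@Q0 runs 1, rem=6, I/O yield, promote→Q0. Q0=[P5,P1] Q1=[P2,P3,P4] Q2=[]
t=19-20: P5@Q0 runs 1, rem=6, I/O yield, promote→Q0. Q0=[P1,P5] Q1=[P2,P3,P4] Q2=[]
t=20-21: P1@Q0 runs 1, rem=5, I/O yield, promote→Q0. Q0=[P5,P1] Q1=[P2,P3,P4] Q2=[]
t=21-22: P5@Q0 runs 1, rem=5, I/O yield, promote→Q0. Q0=[P1,P5] Q1=[P2,P3,P4] Q2=[]
t=22-23: P1@Q0 runs 1, rem=4, I/O yield, promote→Q0. Q0=[P5,P1] Q1=[P2,P3,P4] Q2=[]
t=23-24: P5@Q0 runs 1, rem=4, I/O yield, promote→Q0. Q0=[P1,P5] Q1=[P2,P3,P4] Q2=[]
t=24-25: P1@Q0 runs 1, rem=3, I/O yield, promote→Q0. Q0=[P5,P1] Q1=[P2,P3,P4] Q2=[]
t=25-26: P5@Q0 runs 1, rem=3, I/O yield, promote→Q0. Q0=[P1,P5] Q1=[P2,P3,P4] Q2=[]
t=26-27: P1@Q0 runs 1, rem=2, I/O yield, promote→Q0. Q0=[P5,P1] Q1=[P2,P3,P4] Q2=[]
t=27-28: P5@Q0 runs 1, rem=2, I/O yield, promote→Q0. Q0=[P1,P5] Q1=[P2,P3,P4] Q2=[]
t=28-29: P1@Q0 runs 1, rem=1, I/O yield, promote→Q0. Q0=[P5,P1] Q1=[P2,P3,P4] Q2=[]
t=29-30: P5@Q0 runs 1, rem=1, I/O yield, promote→Q0. Q0=[P1,P5] Q1=[P2,P3,P4] Q2=[]
t=30-31: P1@Q0 runs 1, rem=0, completes. Q0=[P5] Q1=[P2,P3,P4] Q2=[]
t=31-32: P5@Q0 runs 1, rem=0, completes. Q0=[] Q1=[P2,P3,P4] Q2=[]
t=32-38: P2@Q1 runs 6, rem=4, quantum used, demote→Q2. Q0=[] Q1=[P3,P4] Q2=[P2]
t=38-44: P3@Q1 runs 6, rem=6, quantum used, demote→Q2. Q0=[] Q1=[P4] Q2=[P2,P3]
t=44-50: P4@Q1 runs 6, rem=4, quantum used, demote→Q2. Q0=[] Q1=[] Q2=[P2,P3,P4]
t=50-54: P2@Q2 runs 4, rem=0, completes. Q0=[] Q1=[] Q2=[P3,P4]
t=54-60: P3@Q2 runs 6, rem=0, completes. Q0=[] Q1=[] Q2=[P4]
t=60-64: P4@Q2 runs 4, rem=0, completes. Q0=[] Q1=[] Q2=[]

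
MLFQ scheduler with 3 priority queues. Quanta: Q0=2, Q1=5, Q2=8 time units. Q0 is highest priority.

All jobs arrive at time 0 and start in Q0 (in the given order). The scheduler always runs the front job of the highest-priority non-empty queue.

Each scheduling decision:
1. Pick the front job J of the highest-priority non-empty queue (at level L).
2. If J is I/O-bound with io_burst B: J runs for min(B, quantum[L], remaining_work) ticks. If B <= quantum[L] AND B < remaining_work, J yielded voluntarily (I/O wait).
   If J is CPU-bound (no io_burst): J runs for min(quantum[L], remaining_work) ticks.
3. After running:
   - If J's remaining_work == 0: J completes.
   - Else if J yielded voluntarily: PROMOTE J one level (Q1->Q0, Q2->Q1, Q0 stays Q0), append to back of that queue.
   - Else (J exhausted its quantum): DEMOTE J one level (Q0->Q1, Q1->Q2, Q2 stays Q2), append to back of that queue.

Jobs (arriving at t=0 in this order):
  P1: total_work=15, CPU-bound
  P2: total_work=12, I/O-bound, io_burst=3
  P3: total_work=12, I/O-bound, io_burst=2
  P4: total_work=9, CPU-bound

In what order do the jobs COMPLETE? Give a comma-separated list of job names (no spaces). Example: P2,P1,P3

t=0-2: P1@Q0 runs 2, rem=13, quantum used, demote→Q1. Q0=[P2,P3,P4] Q1=[P1] Q2=[]
t=2-4: P2@Q0 runs 2, rem=10, quantum used, demote→Q1. Q0=[P3,P4] Q1=[P1,P2] Q2=[]
t=4-6: P3@Q0 runs 2, rem=10, I/O yield, promote→Q0. Q0=[P4,P3] Q1=[P1,P2] Q2=[]
t=6-8: P4@Q0 runs 2, rem=7, quantum used, demote→Q1. Q0=[P3] Q1=[P1,P2,P4] Q2=[]
t=8-10: P3@Q0 runs 2, rem=8, I/O yield, promote→Q0. Q0=[P3] Q1=[P1,P2,P4] Q2=[]
t=10-12: P3@Q0 runs 2, rem=6, I/O yield, promote→Q0. Q0=[P3] Q1=[P1,P2,P4] Q2=[]
t=12-14: P3@Q0 runs 2, rem=4, I/O yield, promote→Q0. Q0=[P3] Q1=[P1,P2,P4] Q2=[]
t=14-16: P3@Q0 runs 2, rem=2, I/O yield, promote→Q0. Q0=[P3] Q1=[P1,P2,P4] Q2=[]
t=16-18: P3@Q0 runs 2, rem=0, completes. Q0=[] Q1=[P1,P2,P4] Q2=[]
t=18-23: P1@Q1 runs 5, rem=8, quantum used, demote→Q2. Q0=[] Q1=[P2,P4] Q2=[P1]
t=23-26: P2@Q1 runs 3, rem=7, I/O yield, promote→Q0. Q0=[P2] Q1=[P4] Q2=[P1]
t=26-28: P2@Q0 runs 2, rem=5, quantum used, demote→Q1. Q0=[] Q1=[P4,P2] Q2=[P1]
t=28-33: P4@Q1 runs 5, rem=2, quantum used, demote→Q2. Q0=[] Q1=[P2] Q2=[P1,P4]
t=33-36: P2@Q1 runs 3, rem=2, I/O yield, promote→Q0. Q0=[P2] Q1=[] Q2=[P1,P4]
t=36-38: P2@Q0 runs 2, rem=0, completes. Q0=[] Q1=[] Q2=[P1,P4]
t=38-46: P1@Q2 runs 8, rem=0, completes. Q0=[] Q1=[] Q2=[P4]
t=46-48: P4@Q2 runs 2, rem=0, completes. Q0=[] Q1=[] Q2=[]

Answer: P3,P2,P1,P4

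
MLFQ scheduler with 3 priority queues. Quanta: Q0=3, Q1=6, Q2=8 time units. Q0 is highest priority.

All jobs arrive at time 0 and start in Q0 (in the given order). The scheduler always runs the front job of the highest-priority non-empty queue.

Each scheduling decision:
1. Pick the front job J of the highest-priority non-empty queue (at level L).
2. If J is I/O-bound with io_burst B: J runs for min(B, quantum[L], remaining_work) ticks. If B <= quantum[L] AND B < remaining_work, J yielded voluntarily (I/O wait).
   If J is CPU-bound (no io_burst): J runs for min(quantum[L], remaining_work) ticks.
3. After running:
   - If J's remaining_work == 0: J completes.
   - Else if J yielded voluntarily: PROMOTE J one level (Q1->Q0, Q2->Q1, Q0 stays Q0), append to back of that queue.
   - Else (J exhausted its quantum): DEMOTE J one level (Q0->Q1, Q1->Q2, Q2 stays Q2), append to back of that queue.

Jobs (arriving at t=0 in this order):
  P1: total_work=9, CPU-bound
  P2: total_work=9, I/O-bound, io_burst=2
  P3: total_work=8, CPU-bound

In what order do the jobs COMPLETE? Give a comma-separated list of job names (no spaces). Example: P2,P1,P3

Answer: P2,P1,P3

Derivation:
t=0-3: P1@Q0 runs 3, rem=6, quantum used, demote→Q1. Q0=[P2,P3] Q1=[P1] Q2=[]
t=3-5: P2@Q0 runs 2, rem=7, I/O yield, promote→Q0. Q0=[P3,P2] Q1=[P1] Q2=[]
t=5-8: P3@Q0 runs 3, rem=5, quantum used, demote→Q1. Q0=[P2] Q1=[P1,P3] Q2=[]
t=8-10: P2@Q0 runs 2, rem=5, I/O yield, promote→Q0. Q0=[P2] Q1=[P1,P3] Q2=[]
t=10-12: P2@Q0 runs 2, rem=3, I/O yield, promote→Q0. Q0=[P2] Q1=[P1,P3] Q2=[]
t=12-14: P2@Q0 runs 2, rem=1, I/O yield, promote→Q0. Q0=[P2] Q1=[P1,P3] Q2=[]
t=14-15: P2@Q0 runs 1, rem=0, completes. Q0=[] Q1=[P1,P3] Q2=[]
t=15-21: P1@Q1 runs 6, rem=0, completes. Q0=[] Q1=[P3] Q2=[]
t=21-26: P3@Q1 runs 5, rem=0, completes. Q0=[] Q1=[] Q2=[]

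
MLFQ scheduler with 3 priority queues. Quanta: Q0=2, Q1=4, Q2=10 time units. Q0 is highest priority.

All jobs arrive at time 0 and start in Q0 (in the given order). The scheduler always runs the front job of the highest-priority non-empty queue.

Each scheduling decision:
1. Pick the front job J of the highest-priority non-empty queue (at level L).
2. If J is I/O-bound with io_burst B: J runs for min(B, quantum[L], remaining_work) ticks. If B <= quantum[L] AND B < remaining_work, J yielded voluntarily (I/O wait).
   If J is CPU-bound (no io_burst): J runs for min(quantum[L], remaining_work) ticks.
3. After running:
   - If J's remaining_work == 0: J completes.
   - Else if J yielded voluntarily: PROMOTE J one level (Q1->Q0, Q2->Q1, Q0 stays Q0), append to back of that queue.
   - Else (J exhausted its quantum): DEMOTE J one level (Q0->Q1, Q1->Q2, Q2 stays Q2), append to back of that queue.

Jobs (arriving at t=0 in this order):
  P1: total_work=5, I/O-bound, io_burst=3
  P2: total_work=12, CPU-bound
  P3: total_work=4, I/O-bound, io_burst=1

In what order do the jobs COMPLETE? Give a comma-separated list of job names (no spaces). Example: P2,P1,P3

t=0-2: P1@Q0 runs 2, rem=3, quantum used, demote→Q1. Q0=[P2,P3] Q1=[P1] Q2=[]
t=2-4: P2@Q0 runs 2, rem=10, quantum used, demote→Q1. Q0=[P3] Q1=[P1,P2] Q2=[]
t=4-5: P3@Q0 runs 1, rem=3, I/O yield, promote→Q0. Q0=[P3] Q1=[P1,P2] Q2=[]
t=5-6: P3@Q0 runs 1, rem=2, I/O yield, promote→Q0. Q0=[P3] Q1=[P1,P2] Q2=[]
t=6-7: P3@Q0 runs 1, rem=1, I/O yield, promote→Q0. Q0=[P3] Q1=[P1,P2] Q2=[]
t=7-8: P3@Q0 runs 1, rem=0, completes. Q0=[] Q1=[P1,P2] Q2=[]
t=8-11: P1@Q1 runs 3, rem=0, completes. Q0=[] Q1=[P2] Q2=[]
t=11-15: P2@Q1 runs 4, rem=6, quantum used, demote→Q2. Q0=[] Q1=[] Q2=[P2]
t=15-21: P2@Q2 runs 6, rem=0, completes. Q0=[] Q1=[] Q2=[]

Answer: P3,P1,P2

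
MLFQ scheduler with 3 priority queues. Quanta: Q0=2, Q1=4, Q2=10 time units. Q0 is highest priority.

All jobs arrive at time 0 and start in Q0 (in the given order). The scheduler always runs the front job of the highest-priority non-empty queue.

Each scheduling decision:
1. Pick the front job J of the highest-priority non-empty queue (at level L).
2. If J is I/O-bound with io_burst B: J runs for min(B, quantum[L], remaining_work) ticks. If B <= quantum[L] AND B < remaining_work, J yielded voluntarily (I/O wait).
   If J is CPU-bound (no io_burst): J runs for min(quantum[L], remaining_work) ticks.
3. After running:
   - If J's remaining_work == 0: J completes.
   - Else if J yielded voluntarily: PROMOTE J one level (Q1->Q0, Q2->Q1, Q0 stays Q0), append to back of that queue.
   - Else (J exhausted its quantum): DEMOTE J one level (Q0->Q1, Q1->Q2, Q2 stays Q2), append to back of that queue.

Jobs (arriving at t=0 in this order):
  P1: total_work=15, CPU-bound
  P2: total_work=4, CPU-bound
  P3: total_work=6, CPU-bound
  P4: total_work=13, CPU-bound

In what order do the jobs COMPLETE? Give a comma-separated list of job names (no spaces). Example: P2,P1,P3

Answer: P2,P3,P1,P4

Derivation:
t=0-2: P1@Q0 runs 2, rem=13, quantum used, demote→Q1. Q0=[P2,P3,P4] Q1=[P1] Q2=[]
t=2-4: P2@Q0 runs 2, rem=2, quantum used, demote→Q1. Q0=[P3,P4] Q1=[P1,P2] Q2=[]
t=4-6: P3@Q0 runs 2, rem=4, quantum used, demote→Q1. Q0=[P4] Q1=[P1,P2,P3] Q2=[]
t=6-8: P4@Q0 runs 2, rem=11, quantum used, demote→Q1. Q0=[] Q1=[P1,P2,P3,P4] Q2=[]
t=8-12: P1@Q1 runs 4, rem=9, quantum used, demote→Q2. Q0=[] Q1=[P2,P3,P4] Q2=[P1]
t=12-14: P2@Q1 runs 2, rem=0, completes. Q0=[] Q1=[P3,P4] Q2=[P1]
t=14-18: P3@Q1 runs 4, rem=0, completes. Q0=[] Q1=[P4] Q2=[P1]
t=18-22: P4@Q1 runs 4, rem=7, quantum used, demote→Q2. Q0=[] Q1=[] Q2=[P1,P4]
t=22-31: P1@Q2 runs 9, rem=0, completes. Q0=[] Q1=[] Q2=[P4]
t=31-38: P4@Q2 runs 7, rem=0, completes. Q0=[] Q1=[] Q2=[]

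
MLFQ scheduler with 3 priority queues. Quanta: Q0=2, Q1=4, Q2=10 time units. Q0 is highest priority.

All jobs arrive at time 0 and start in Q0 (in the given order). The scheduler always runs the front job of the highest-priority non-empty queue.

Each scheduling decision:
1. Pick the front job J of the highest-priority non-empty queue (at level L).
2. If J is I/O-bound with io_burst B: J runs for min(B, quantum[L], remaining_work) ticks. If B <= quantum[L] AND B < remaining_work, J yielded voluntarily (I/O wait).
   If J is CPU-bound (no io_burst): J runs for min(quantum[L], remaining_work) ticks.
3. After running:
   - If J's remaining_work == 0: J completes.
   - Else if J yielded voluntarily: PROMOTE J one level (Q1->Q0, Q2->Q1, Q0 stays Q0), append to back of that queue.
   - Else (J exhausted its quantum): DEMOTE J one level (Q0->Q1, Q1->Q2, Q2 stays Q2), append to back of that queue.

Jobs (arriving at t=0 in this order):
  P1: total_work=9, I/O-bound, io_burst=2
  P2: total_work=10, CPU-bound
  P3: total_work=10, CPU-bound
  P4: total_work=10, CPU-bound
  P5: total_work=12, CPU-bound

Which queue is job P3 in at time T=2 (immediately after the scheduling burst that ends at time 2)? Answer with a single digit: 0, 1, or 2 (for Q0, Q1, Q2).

Answer: 0

Derivation:
t=0-2: P1@Q0 runs 2, rem=7, I/O yield, promote→Q0. Q0=[P2,P3,P4,P5,P1] Q1=[] Q2=[]
t=2-4: P2@Q0 runs 2, rem=8, quantum used, demote→Q1. Q0=[P3,P4,P5,P1] Q1=[P2] Q2=[]
t=4-6: P3@Q0 runs 2, rem=8, quantum used, demote→Q1. Q0=[P4,P5,P1] Q1=[P2,P3] Q2=[]
t=6-8: P4@Q0 runs 2, rem=8, quantum used, demote→Q1. Q0=[P5,P1] Q1=[P2,P3,P4] Q2=[]
t=8-10: P5@Q0 runs 2, rem=10, quantum used, demote→Q1. Q0=[P1] Q1=[P2,P3,P4,P5] Q2=[]
t=10-12: P1@Q0 runs 2, rem=5, I/O yield, promote→Q0. Q0=[P1] Q1=[P2,P3,P4,P5] Q2=[]
t=12-14: P1@Q0 runs 2, rem=3, I/O yield, promote→Q0. Q0=[P1] Q1=[P2,P3,P4,P5] Q2=[]
t=14-16: P1@Q0 runs 2, rem=1, I/O yield, promote→Q0. Q0=[P1] Q1=[P2,P3,P4,P5] Q2=[]
t=16-17: P1@Q0 runs 1, rem=0, completes. Q0=[] Q1=[P2,P3,P4,P5] Q2=[]
t=17-21: P2@Q1 runs 4, rem=4, quantum used, demote→Q2. Q0=[] Q1=[P3,P4,P5] Q2=[P2]
t=21-25: P3@Q1 runs 4, rem=4, quantum used, demote→Q2. Q0=[] Q1=[P4,P5] Q2=[P2,P3]
t=25-29: P4@Q1 runs 4, rem=4, quantum used, demote→Q2. Q0=[] Q1=[P5] Q2=[P2,P3,P4]
t=29-33: P5@Q1 runs 4, rem=6, quantum used, demote→Q2. Q0=[] Q1=[] Q2=[P2,P3,P4,P5]
t=33-37: P2@Q2 runs 4, rem=0, completes. Q0=[] Q1=[] Q2=[P3,P4,P5]
t=37-41: P3@Q2 runs 4, rem=0, completes. Q0=[] Q1=[] Q2=[P4,P5]
t=41-45: P4@Q2 runs 4, rem=0, completes. Q0=[] Q1=[] Q2=[P5]
t=45-51: P5@Q2 runs 6, rem=0, completes. Q0=[] Q1=[] Q2=[]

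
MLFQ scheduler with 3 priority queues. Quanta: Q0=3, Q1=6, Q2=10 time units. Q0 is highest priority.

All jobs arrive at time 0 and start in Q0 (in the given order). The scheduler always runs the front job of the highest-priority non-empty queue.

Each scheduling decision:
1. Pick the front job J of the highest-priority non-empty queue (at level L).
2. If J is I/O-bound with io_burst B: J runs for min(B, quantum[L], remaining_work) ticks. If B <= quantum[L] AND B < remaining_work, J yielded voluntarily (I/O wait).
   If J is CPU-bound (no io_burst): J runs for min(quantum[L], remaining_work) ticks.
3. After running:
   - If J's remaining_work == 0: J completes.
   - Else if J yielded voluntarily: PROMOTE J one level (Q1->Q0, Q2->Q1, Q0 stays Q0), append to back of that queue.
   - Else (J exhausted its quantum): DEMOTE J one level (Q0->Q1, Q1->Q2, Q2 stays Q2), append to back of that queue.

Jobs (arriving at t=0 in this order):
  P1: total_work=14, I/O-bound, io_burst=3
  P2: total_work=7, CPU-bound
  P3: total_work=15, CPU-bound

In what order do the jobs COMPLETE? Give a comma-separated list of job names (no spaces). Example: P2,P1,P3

t=0-3: P1@Q0 runs 3, rem=11, I/O yield, promote→Q0. Q0=[P2,P3,P1] Q1=[] Q2=[]
t=3-6: P2@Q0 runs 3, rem=4, quantum used, demote→Q1. Q0=[P3,P1] Q1=[P2] Q2=[]
t=6-9: P3@Q0 runs 3, rem=12, quantum used, demote→Q1. Q0=[P1] Q1=[P2,P3] Q2=[]
t=9-12: P1@Q0 runs 3, rem=8, I/O yield, promote→Q0. Q0=[P1] Q1=[P2,P3] Q2=[]
t=12-15: P1@Q0 runs 3, rem=5, I/O yield, promote→Q0. Q0=[P1] Q1=[P2,P3] Q2=[]
t=15-18: P1@Q0 runs 3, rem=2, I/O yield, promote→Q0. Q0=[P1] Q1=[P2,P3] Q2=[]
t=18-20: P1@Q0 runs 2, rem=0, completes. Q0=[] Q1=[P2,P3] Q2=[]
t=20-24: P2@Q1 runs 4, rem=0, completes. Q0=[] Q1=[P3] Q2=[]
t=24-30: P3@Q1 runs 6, rem=6, quantum used, demote→Q2. Q0=[] Q1=[] Q2=[P3]
t=30-36: P3@Q2 runs 6, rem=0, completes. Q0=[] Q1=[] Q2=[]

Answer: P1,P2,P3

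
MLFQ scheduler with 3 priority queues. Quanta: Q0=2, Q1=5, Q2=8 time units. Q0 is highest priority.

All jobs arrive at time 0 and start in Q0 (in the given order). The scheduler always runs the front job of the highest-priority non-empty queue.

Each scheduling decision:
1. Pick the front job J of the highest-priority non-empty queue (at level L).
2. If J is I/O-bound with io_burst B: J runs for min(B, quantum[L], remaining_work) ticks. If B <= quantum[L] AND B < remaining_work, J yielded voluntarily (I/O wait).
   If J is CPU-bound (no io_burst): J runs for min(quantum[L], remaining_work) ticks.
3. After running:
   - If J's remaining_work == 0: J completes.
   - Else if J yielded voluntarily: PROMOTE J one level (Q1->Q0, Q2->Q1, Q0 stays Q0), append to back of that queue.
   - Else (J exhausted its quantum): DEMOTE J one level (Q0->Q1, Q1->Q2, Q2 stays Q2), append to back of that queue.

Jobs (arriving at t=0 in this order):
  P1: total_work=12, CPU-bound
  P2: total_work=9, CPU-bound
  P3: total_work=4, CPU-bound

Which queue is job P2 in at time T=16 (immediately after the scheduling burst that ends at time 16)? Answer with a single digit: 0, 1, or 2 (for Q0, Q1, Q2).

t=0-2: P1@Q0 runs 2, rem=10, quantum used, demote→Q1. Q0=[P2,P3] Q1=[P1] Q2=[]
t=2-4: P2@Q0 runs 2, rem=7, quantum used, demote→Q1. Q0=[P3] Q1=[P1,P2] Q2=[]
t=4-6: P3@Q0 runs 2, rem=2, quantum used, demote→Q1. Q0=[] Q1=[P1,P2,P3] Q2=[]
t=6-11: P1@Q1 runs 5, rem=5, quantum used, demote→Q2. Q0=[] Q1=[P2,P3] Q2=[P1]
t=11-16: P2@Q1 runs 5, rem=2, quantum used, demote→Q2. Q0=[] Q1=[P3] Q2=[P1,P2]
t=16-18: P3@Q1 runs 2, rem=0, completes. Q0=[] Q1=[] Q2=[P1,P2]
t=18-23: P1@Q2 runs 5, rem=0, completes. Q0=[] Q1=[] Q2=[P2]
t=23-25: P2@Q2 runs 2, rem=0, completes. Q0=[] Q1=[] Q2=[]

Answer: 2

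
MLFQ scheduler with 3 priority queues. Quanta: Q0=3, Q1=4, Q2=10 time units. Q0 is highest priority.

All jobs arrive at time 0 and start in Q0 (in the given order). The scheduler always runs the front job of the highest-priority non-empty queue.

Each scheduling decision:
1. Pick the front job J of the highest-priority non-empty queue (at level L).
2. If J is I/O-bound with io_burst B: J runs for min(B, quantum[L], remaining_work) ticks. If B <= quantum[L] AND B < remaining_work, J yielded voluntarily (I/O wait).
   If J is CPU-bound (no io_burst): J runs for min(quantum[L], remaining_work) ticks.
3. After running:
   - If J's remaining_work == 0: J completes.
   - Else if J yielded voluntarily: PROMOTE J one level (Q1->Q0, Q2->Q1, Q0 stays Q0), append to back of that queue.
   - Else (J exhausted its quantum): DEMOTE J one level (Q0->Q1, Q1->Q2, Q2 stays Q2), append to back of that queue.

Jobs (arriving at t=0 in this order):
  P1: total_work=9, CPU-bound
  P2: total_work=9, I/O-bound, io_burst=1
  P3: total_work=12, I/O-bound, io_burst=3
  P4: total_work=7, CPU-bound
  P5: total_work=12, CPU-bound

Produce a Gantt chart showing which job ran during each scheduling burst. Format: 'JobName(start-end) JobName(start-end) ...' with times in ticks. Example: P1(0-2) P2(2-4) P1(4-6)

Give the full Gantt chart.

t=0-3: P1@Q0 runs 3, rem=6, quantum used, demote→Q1. Q0=[P2,P3,P4,P5] Q1=[P1] Q2=[]
t=3-4: P2@Q0 runs 1, rem=8, I/O yield, promote→Q0. Q0=[P3,P4,P5,P2] Q1=[P1] Q2=[]
t=4-7: P3@Q0 runs 3, rem=9, I/O yield, promote→Q0. Q0=[P4,P5,P2,P3] Q1=[P1] Q2=[]
t=7-10: P4@Q0 runs 3, rem=4, quantum used, demote→Q1. Q0=[P5,P2,P3] Q1=[P1,P4] Q2=[]
t=10-13: P5@Q0 runs 3, rem=9, quantum used, demote→Q1. Q0=[P2,P3] Q1=[P1,P4,P5] Q2=[]
t=13-14: P2@Q0 runs 1, rem=7, I/O yield, promote→Q0. Q0=[P3,P2] Q1=[P1,P4,P5] Q2=[]
t=14-17: P3@Q0 runs 3, rem=6, I/O yield, promote→Q0. Q0=[P2,P3] Q1=[P1,P4,P5] Q2=[]
t=17-18: P2@Q0 runs 1, rem=6, I/O yield, promote→Q0. Q0=[P3,P2] Q1=[P1,P4,P5] Q2=[]
t=18-21: P3@Q0 runs 3, rem=3, I/O yield, promote→Q0. Q0=[P2,P3] Q1=[P1,P4,P5] Q2=[]
t=21-22: P2@Q0 runs 1, rem=5, I/O yield, promote→Q0. Q0=[P3,P2] Q1=[P1,P4,P5] Q2=[]
t=22-25: P3@Q0 runs 3, rem=0, completes. Q0=[P2] Q1=[P1,P4,P5] Q2=[]
t=25-26: P2@Q0 runs 1, rem=4, I/O yield, promote→Q0. Q0=[P2] Q1=[P1,P4,P5] Q2=[]
t=26-27: P2@Q0 runs 1, rem=3, I/O yield, promote→Q0. Q0=[P2] Q1=[P1,P4,P5] Q2=[]
t=27-28: P2@Q0 runs 1, rem=2, I/O yield, promote→Q0. Q0=[P2] Q1=[P1,P4,P5] Q2=[]
t=28-29: P2@Q0 runs 1, rem=1, I/O yield, promote→Q0. Q0=[P2] Q1=[P1,P4,P5] Q2=[]
t=29-30: P2@Q0 runs 1, rem=0, completes. Q0=[] Q1=[P1,P4,P5] Q2=[]
t=30-34: P1@Q1 runs 4, rem=2, quantum used, demote→Q2. Q0=[] Q1=[P4,P5] Q2=[P1]
t=34-38: P4@Q1 runs 4, rem=0, completes. Q0=[] Q1=[P5] Q2=[P1]
t=38-42: P5@Q1 runs 4, rem=5, quantum used, demote→Q2. Q0=[] Q1=[] Q2=[P1,P5]
t=42-44: P1@Q2 runs 2, rem=0, completes. Q0=[] Q1=[] Q2=[P5]
t=44-49: P5@Q2 runs 5, rem=0, completes. Q0=[] Q1=[] Q2=[]

Answer: P1(0-3) P2(3-4) P3(4-7) P4(7-10) P5(10-13) P2(13-14) P3(14-17) P2(17-18) P3(18-21) P2(21-22) P3(22-25) P2(25-26) P2(26-27) P2(27-28) P2(28-29) P2(29-30) P1(30-34) P4(34-38) P5(38-42) P1(42-44) P5(44-49)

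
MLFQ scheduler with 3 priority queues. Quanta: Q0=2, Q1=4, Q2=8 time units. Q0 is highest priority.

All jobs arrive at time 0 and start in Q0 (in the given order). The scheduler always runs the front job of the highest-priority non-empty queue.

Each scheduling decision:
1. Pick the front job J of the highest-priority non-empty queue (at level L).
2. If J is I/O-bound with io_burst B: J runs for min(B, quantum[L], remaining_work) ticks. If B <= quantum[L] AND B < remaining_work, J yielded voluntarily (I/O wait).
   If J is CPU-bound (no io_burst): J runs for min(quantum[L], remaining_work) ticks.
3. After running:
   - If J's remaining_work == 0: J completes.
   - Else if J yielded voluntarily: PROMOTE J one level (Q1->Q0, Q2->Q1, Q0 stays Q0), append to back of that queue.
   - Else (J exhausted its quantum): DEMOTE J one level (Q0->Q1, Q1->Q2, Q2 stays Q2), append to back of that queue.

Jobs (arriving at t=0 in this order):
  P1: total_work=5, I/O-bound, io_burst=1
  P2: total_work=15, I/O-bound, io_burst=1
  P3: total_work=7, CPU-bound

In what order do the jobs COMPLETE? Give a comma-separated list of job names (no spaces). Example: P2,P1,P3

Answer: P1,P2,P3

Derivation:
t=0-1: P1@Q0 runs 1, rem=4, I/O yield, promote→Q0. Q0=[P2,P3,P1] Q1=[] Q2=[]
t=1-2: P2@Q0 runs 1, rem=14, I/O yield, promote→Q0. Q0=[P3,P1,P2] Q1=[] Q2=[]
t=2-4: P3@Q0 runs 2, rem=5, quantum used, demote→Q1. Q0=[P1,P2] Q1=[P3] Q2=[]
t=4-5: P1@Q0 runs 1, rem=3, I/O yield, promote→Q0. Q0=[P2,P1] Q1=[P3] Q2=[]
t=5-6: P2@Q0 runs 1, rem=13, I/O yield, promote→Q0. Q0=[P1,P2] Q1=[P3] Q2=[]
t=6-7: P1@Q0 runs 1, rem=2, I/O yield, promote→Q0. Q0=[P2,P1] Q1=[P3] Q2=[]
t=7-8: P2@Q0 runs 1, rem=12, I/O yield, promote→Q0. Q0=[P1,P2] Q1=[P3] Q2=[]
t=8-9: P1@Q0 runs 1, rem=1, I/O yield, promote→Q0. Q0=[P2,P1] Q1=[P3] Q2=[]
t=9-10: P2@Q0 runs 1, rem=11, I/O yield, promote→Q0. Q0=[P1,P2] Q1=[P3] Q2=[]
t=10-11: P1@Q0 runs 1, rem=0, completes. Q0=[P2] Q1=[P3] Q2=[]
t=11-12: P2@Q0 runs 1, rem=10, I/O yield, promote→Q0. Q0=[P2] Q1=[P3] Q2=[]
t=12-13: P2@Q0 runs 1, rem=9, I/O yield, promote→Q0. Q0=[P2] Q1=[P3] Q2=[]
t=13-14: P2@Q0 runs 1, rem=8, I/O yield, promote→Q0. Q0=[P2] Q1=[P3] Q2=[]
t=14-15: P2@Q0 runs 1, rem=7, I/O yield, promote→Q0. Q0=[P2] Q1=[P3] Q2=[]
t=15-16: P2@Q0 runs 1, rem=6, I/O yield, promote→Q0. Q0=[P2] Q1=[P3] Q2=[]
t=16-17: P2@Q0 runs 1, rem=5, I/O yield, promote→Q0. Q0=[P2] Q1=[P3] Q2=[]
t=17-18: P2@Q0 runs 1, rem=4, I/O yield, promote→Q0. Q0=[P2] Q1=[P3] Q2=[]
t=18-19: P2@Q0 runs 1, rem=3, I/O yield, promote→Q0. Q0=[P2] Q1=[P3] Q2=[]
t=19-20: P2@Q0 runs 1, rem=2, I/O yield, promote→Q0. Q0=[P2] Q1=[P3] Q2=[]
t=20-21: P2@Q0 runs 1, rem=1, I/O yield, promote→Q0. Q0=[P2] Q1=[P3] Q2=[]
t=21-22: P2@Q0 runs 1, rem=0, completes. Q0=[] Q1=[P3] Q2=[]
t=22-26: P3@Q1 runs 4, rem=1, quantum used, demote→Q2. Q0=[] Q1=[] Q2=[P3]
t=26-27: P3@Q2 runs 1, rem=0, completes. Q0=[] Q1=[] Q2=[]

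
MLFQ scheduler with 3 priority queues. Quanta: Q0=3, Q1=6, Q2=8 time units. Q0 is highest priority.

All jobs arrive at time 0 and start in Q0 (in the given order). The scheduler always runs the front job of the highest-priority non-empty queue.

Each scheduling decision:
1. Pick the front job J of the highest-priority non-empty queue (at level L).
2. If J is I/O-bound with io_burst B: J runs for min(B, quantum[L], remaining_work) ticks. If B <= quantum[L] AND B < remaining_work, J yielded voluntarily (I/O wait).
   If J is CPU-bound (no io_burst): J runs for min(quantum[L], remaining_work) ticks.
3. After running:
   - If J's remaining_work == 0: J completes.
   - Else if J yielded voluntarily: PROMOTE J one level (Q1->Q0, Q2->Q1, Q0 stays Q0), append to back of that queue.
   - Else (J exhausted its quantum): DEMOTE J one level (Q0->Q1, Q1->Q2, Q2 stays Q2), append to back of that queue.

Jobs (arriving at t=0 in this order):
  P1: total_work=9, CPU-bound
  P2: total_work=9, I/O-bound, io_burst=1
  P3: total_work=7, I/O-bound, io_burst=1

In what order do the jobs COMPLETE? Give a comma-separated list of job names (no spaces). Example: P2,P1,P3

Answer: P3,P2,P1

Derivation:
t=0-3: P1@Q0 runs 3, rem=6, quantum used, demote→Q1. Q0=[P2,P3] Q1=[P1] Q2=[]
t=3-4: P2@Q0 runs 1, rem=8, I/O yield, promote→Q0. Q0=[P3,P2] Q1=[P1] Q2=[]
t=4-5: P3@Q0 runs 1, rem=6, I/O yield, promote→Q0. Q0=[P2,P3] Q1=[P1] Q2=[]
t=5-6: P2@Q0 runs 1, rem=7, I/O yield, promote→Q0. Q0=[P3,P2] Q1=[P1] Q2=[]
t=6-7: P3@Q0 runs 1, rem=5, I/O yield, promote→Q0. Q0=[P2,P3] Q1=[P1] Q2=[]
t=7-8: P2@Q0 runs 1, rem=6, I/O yield, promote→Q0. Q0=[P3,P2] Q1=[P1] Q2=[]
t=8-9: P3@Q0 runs 1, rem=4, I/O yield, promote→Q0. Q0=[P2,P3] Q1=[P1] Q2=[]
t=9-10: P2@Q0 runs 1, rem=5, I/O yield, promote→Q0. Q0=[P3,P2] Q1=[P1] Q2=[]
t=10-11: P3@Q0 runs 1, rem=3, I/O yield, promote→Q0. Q0=[P2,P3] Q1=[P1] Q2=[]
t=11-12: P2@Q0 runs 1, rem=4, I/O yield, promote→Q0. Q0=[P3,P2] Q1=[P1] Q2=[]
t=12-13: P3@Q0 runs 1, rem=2, I/O yield, promote→Q0. Q0=[P2,P3] Q1=[P1] Q2=[]
t=13-14: P2@Q0 runs 1, rem=3, I/O yield, promote→Q0. Q0=[P3,P2] Q1=[P1] Q2=[]
t=14-15: P3@Q0 runs 1, rem=1, I/O yield, promote→Q0. Q0=[P2,P3] Q1=[P1] Q2=[]
t=15-16: P2@Q0 runs 1, rem=2, I/O yield, promote→Q0. Q0=[P3,P2] Q1=[P1] Q2=[]
t=16-17: P3@Q0 runs 1, rem=0, completes. Q0=[P2] Q1=[P1] Q2=[]
t=17-18: P2@Q0 runs 1, rem=1, I/O yield, promote→Q0. Q0=[P2] Q1=[P1] Q2=[]
t=18-19: P2@Q0 runs 1, rem=0, completes. Q0=[] Q1=[P1] Q2=[]
t=19-25: P1@Q1 runs 6, rem=0, completes. Q0=[] Q1=[] Q2=[]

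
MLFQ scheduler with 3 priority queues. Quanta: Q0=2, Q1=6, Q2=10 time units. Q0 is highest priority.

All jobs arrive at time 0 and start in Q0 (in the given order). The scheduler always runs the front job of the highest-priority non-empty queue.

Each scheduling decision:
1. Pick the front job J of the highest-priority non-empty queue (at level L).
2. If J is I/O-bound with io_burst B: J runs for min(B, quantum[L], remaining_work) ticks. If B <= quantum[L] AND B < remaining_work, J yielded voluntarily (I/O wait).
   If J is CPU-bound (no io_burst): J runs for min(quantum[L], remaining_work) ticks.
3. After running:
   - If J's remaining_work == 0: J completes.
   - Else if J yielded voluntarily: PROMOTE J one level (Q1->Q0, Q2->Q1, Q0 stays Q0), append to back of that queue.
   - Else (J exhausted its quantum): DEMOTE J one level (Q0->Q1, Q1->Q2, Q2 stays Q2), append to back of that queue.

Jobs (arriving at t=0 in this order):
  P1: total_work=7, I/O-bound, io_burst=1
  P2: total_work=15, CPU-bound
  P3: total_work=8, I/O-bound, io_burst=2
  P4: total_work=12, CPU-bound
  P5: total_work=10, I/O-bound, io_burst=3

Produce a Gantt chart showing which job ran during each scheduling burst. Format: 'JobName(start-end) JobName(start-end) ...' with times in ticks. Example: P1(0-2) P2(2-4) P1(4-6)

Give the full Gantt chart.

t=0-1: P1@Q0 runs 1, rem=6, I/O yield, promote→Q0. Q0=[P2,P3,P4,P5,P1] Q1=[] Q2=[]
t=1-3: P2@Q0 runs 2, rem=13, quantum used, demote→Q1. Q0=[P3,P4,P5,P1] Q1=[P2] Q2=[]
t=3-5: P3@Q0 runs 2, rem=6, I/O yield, promote→Q0. Q0=[P4,P5,P1,P3] Q1=[P2] Q2=[]
t=5-7: P4@Q0 runs 2, rem=10, quantum used, demote→Q1. Q0=[P5,P1,P3] Q1=[P2,P4] Q2=[]
t=7-9: P5@Q0 runs 2, rem=8, quantum used, demote→Q1. Q0=[P1,P3] Q1=[P2,P4,P5] Q2=[]
t=9-10: P1@Q0 runs 1, rem=5, I/O yield, promote→Q0. Q0=[P3,P1] Q1=[P2,P4,P5] Q2=[]
t=10-12: P3@Q0 runs 2, rem=4, I/O yield, promote→Q0. Q0=[P1,P3] Q1=[P2,P4,P5] Q2=[]
t=12-13: P1@Q0 runs 1, rem=4, I/O yield, promote→Q0. Q0=[P3,P1] Q1=[P2,P4,P5] Q2=[]
t=13-15: P3@Q0 runs 2, rem=2, I/O yield, promote→Q0. Q0=[P1,P3] Q1=[P2,P4,P5] Q2=[]
t=15-16: P1@Q0 runs 1, rem=3, I/O yield, promote→Q0. Q0=[P3,P1] Q1=[P2,P4,P5] Q2=[]
t=16-18: P3@Q0 runs 2, rem=0, completes. Q0=[P1] Q1=[P2,P4,P5] Q2=[]
t=18-19: P1@Q0 runs 1, rem=2, I/O yield, promote→Q0. Q0=[P1] Q1=[P2,P4,P5] Q2=[]
t=19-20: P1@Q0 runs 1, rem=1, I/O yield, promote→Q0. Q0=[P1] Q1=[P2,P4,P5] Q2=[]
t=20-21: P1@Q0 runs 1, rem=0, completes. Q0=[] Q1=[P2,P4,P5] Q2=[]
t=21-27: P2@Q1 runs 6, rem=7, quantum used, demote→Q2. Q0=[] Q1=[P4,P5] Q2=[P2]
t=27-33: P4@Q1 runs 6, rem=4, quantum used, demote→Q2. Q0=[] Q1=[P5] Q2=[P2,P4]
t=33-36: P5@Q1 runs 3, rem=5, I/O yield, promote→Q0. Q0=[P5] Q1=[] Q2=[P2,P4]
t=36-38: P5@Q0 runs 2, rem=3, quantum used, demote→Q1. Q0=[] Q1=[P5] Q2=[P2,P4]
t=38-41: P5@Q1 runs 3, rem=0, completes. Q0=[] Q1=[] Q2=[P2,P4]
t=41-48: P2@Q2 runs 7, rem=0, completes. Q0=[] Q1=[] Q2=[P4]
t=48-52: P4@Q2 runs 4, rem=0, completes. Q0=[] Q1=[] Q2=[]

Answer: P1(0-1) P2(1-3) P3(3-5) P4(5-7) P5(7-9) P1(9-10) P3(10-12) P1(12-13) P3(13-15) P1(15-16) P3(16-18) P1(18-19) P1(19-20) P1(20-21) P2(21-27) P4(27-33) P5(33-36) P5(36-38) P5(38-41) P2(41-48) P4(48-52)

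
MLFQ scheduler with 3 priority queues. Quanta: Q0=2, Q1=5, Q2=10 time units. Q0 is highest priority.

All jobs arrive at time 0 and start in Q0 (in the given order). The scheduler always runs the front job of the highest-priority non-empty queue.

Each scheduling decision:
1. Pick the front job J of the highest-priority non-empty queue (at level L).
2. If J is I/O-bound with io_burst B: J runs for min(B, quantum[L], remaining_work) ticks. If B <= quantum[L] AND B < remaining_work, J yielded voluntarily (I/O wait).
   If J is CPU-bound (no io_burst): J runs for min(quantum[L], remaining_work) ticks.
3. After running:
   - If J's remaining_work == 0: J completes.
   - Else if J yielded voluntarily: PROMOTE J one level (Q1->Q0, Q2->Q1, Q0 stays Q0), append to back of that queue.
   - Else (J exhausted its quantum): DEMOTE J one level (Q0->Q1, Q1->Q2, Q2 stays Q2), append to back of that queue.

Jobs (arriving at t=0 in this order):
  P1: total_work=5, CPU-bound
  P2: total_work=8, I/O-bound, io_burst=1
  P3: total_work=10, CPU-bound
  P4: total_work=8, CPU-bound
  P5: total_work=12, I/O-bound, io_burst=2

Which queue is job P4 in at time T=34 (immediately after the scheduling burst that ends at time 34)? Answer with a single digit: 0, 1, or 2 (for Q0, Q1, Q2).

Answer: 1

Derivation:
t=0-2: P1@Q0 runs 2, rem=3, quantum used, demote→Q1. Q0=[P2,P3,P4,P5] Q1=[P1] Q2=[]
t=2-3: P2@Q0 runs 1, rem=7, I/O yield, promote→Q0. Q0=[P3,P4,P5,P2] Q1=[P1] Q2=[]
t=3-5: P3@Q0 runs 2, rem=8, quantum used, demote→Q1. Q0=[P4,P5,P2] Q1=[P1,P3] Q2=[]
t=5-7: P4@Q0 runs 2, rem=6, quantum used, demote→Q1. Q0=[P5,P2] Q1=[P1,P3,P4] Q2=[]
t=7-9: P5@Q0 runs 2, rem=10, I/O yield, promote→Q0. Q0=[P2,P5] Q1=[P1,P3,P4] Q2=[]
t=9-10: P2@Q0 runs 1, rem=6, I/O yield, promote→Q0. Q0=[P5,P2] Q1=[P1,P3,P4] Q2=[]
t=10-12: P5@Q0 runs 2, rem=8, I/O yield, promote→Q0. Q0=[P2,P5] Q1=[P1,P3,P4] Q2=[]
t=12-13: P2@Q0 runs 1, rem=5, I/O yield, promote→Q0. Q0=[P5,P2] Q1=[P1,P3,P4] Q2=[]
t=13-15: P5@Q0 runs 2, rem=6, I/O yield, promote→Q0. Q0=[P2,P5] Q1=[P1,P3,P4] Q2=[]
t=15-16: P2@Q0 runs 1, rem=4, I/O yield, promote→Q0. Q0=[P5,P2] Q1=[P1,P3,P4] Q2=[]
t=16-18: P5@Q0 runs 2, rem=4, I/O yield, promote→Q0. Q0=[P2,P5] Q1=[P1,P3,P4] Q2=[]
t=18-19: P2@Q0 runs 1, rem=3, I/O yield, promote→Q0. Q0=[P5,P2] Q1=[P1,P3,P4] Q2=[]
t=19-21: P5@Q0 runs 2, rem=2, I/O yield, promote→Q0. Q0=[P2,P5] Q1=[P1,P3,P4] Q2=[]
t=21-22: P2@Q0 runs 1, rem=2, I/O yield, promote→Q0. Q0=[P5,P2] Q1=[P1,P3,P4] Q2=[]
t=22-24: P5@Q0 runs 2, rem=0, completes. Q0=[P2] Q1=[P1,P3,P4] Q2=[]
t=24-25: P2@Q0 runs 1, rem=1, I/O yield, promote→Q0. Q0=[P2] Q1=[P1,P3,P4] Q2=[]
t=25-26: P2@Q0 runs 1, rem=0, completes. Q0=[] Q1=[P1,P3,P4] Q2=[]
t=26-29: P1@Q1 runs 3, rem=0, completes. Q0=[] Q1=[P3,P4] Q2=[]
t=29-34: P3@Q1 runs 5, rem=3, quantum used, demote→Q2. Q0=[] Q1=[P4] Q2=[P3]
t=34-39: P4@Q1 runs 5, rem=1, quantum used, demote→Q2. Q0=[] Q1=[] Q2=[P3,P4]
t=39-42: P3@Q2 runs 3, rem=0, completes. Q0=[] Q1=[] Q2=[P4]
t=42-43: P4@Q2 runs 1, rem=0, completes. Q0=[] Q1=[] Q2=[]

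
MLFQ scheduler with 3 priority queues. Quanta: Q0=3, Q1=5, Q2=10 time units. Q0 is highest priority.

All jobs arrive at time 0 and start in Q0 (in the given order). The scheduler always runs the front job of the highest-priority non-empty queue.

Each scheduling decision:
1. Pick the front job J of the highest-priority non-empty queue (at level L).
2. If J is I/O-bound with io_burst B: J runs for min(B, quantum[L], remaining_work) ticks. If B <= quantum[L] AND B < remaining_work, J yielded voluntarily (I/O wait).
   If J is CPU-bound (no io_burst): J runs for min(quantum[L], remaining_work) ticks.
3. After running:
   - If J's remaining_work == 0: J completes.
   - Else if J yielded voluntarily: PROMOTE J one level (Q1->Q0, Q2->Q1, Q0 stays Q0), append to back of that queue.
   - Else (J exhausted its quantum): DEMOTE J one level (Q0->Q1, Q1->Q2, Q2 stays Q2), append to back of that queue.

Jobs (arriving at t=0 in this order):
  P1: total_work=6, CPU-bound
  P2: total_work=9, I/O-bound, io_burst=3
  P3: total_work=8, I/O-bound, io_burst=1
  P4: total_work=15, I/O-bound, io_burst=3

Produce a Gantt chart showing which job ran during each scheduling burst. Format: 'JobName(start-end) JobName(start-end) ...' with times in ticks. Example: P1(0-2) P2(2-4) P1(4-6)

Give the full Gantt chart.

t=0-3: P1@Q0 runs 3, rem=3, quantum used, demote→Q1. Q0=[P2,P3,P4] Q1=[P1] Q2=[]
t=3-6: P2@Q0 runs 3, rem=6, I/O yield, promote→Q0. Q0=[P3,P4,P2] Q1=[P1] Q2=[]
t=6-7: P3@Q0 runs 1, rem=7, I/O yield, promote→Q0. Q0=[P4,P2,P3] Q1=[P1] Q2=[]
t=7-10: P4@Q0 runs 3, rem=12, I/O yield, promote→Q0. Q0=[P2,P3,P4] Q1=[P1] Q2=[]
t=10-13: P2@Q0 runs 3, rem=3, I/O yield, promote→Q0. Q0=[P3,P4,P2] Q1=[P1] Q2=[]
t=13-14: P3@Q0 runs 1, rem=6, I/O yield, promote→Q0. Q0=[P4,P2,P3] Q1=[P1] Q2=[]
t=14-17: P4@Q0 runs 3, rem=9, I/O yield, promote→Q0. Q0=[P2,P3,P4] Q1=[P1] Q2=[]
t=17-20: P2@Q0 runs 3, rem=0, completes. Q0=[P3,P4] Q1=[P1] Q2=[]
t=20-21: P3@Q0 runs 1, rem=5, I/O yield, promote→Q0. Q0=[P4,P3] Q1=[P1] Q2=[]
t=21-24: P4@Q0 runs 3, rem=6, I/O yield, promote→Q0. Q0=[P3,P4] Q1=[P1] Q2=[]
t=24-25: P3@Q0 runs 1, rem=4, I/O yield, promote→Q0. Q0=[P4,P3] Q1=[P1] Q2=[]
t=25-28: P4@Q0 runs 3, rem=3, I/O yield, promote→Q0. Q0=[P3,P4] Q1=[P1] Q2=[]
t=28-29: P3@Q0 runs 1, rem=3, I/O yield, promote→Q0. Q0=[P4,P3] Q1=[P1] Q2=[]
t=29-32: P4@Q0 runs 3, rem=0, completes. Q0=[P3] Q1=[P1] Q2=[]
t=32-33: P3@Q0 runs 1, rem=2, I/O yield, promote→Q0. Q0=[P3] Q1=[P1] Q2=[]
t=33-34: P3@Q0 runs 1, rem=1, I/O yield, promote→Q0. Q0=[P3] Q1=[P1] Q2=[]
t=34-35: P3@Q0 runs 1, rem=0, completes. Q0=[] Q1=[P1] Q2=[]
t=35-38: P1@Q1 runs 3, rem=0, completes. Q0=[] Q1=[] Q2=[]

Answer: P1(0-3) P2(3-6) P3(6-7) P4(7-10) P2(10-13) P3(13-14) P4(14-17) P2(17-20) P3(20-21) P4(21-24) P3(24-25) P4(25-28) P3(28-29) P4(29-32) P3(32-33) P3(33-34) P3(34-35) P1(35-38)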